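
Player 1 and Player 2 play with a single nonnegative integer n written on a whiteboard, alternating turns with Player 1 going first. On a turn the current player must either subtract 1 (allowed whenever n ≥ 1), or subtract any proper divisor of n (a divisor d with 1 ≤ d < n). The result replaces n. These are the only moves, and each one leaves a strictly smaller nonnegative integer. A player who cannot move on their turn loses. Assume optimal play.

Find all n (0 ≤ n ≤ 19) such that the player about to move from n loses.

0, 2, 5, 7, 9, 11, 13, 15, 17, 19

Label each position W (a win for the player to move) or L (a loss). A position with no legal move is L; any other position is W exactly when some move reaches an L, and L when every move reaches a W.
n=0: no move → L
n=1: can move to 0, which is L ⇒ W
n=2: the only move is to 1(W), a W ⇒ L
n=3: can move to 2, which is L ⇒ W
n=4: can move to 2, which is L ⇒ W
n=5: the only move is to 4(W), a W ⇒ L
n=6: can move to 5, which is L ⇒ W
n=7: the only move is to 6(W), a W ⇒ L
n=8: can move to 7, which is L ⇒ W
n=9: moves to 6(W), 8(W); every one is W ⇒ L
n=10: can move to 5, which is L ⇒ W
n=11: the only move is to 10(W), a W ⇒ L
n=12: can move to 9, which is L ⇒ W
n=13: the only move is to 12(W), a W ⇒ L
n=14: can move to 7, which is L ⇒ W
n=15: moves to 10(W), 12(W), 14(W); every one is W ⇒ L
n=16: can move to 15, which is L ⇒ W
n=17: the only move is to 16(W), a W ⇒ L
n=18: can move to 9, which is L ⇒ W
n=19: the only move is to 18(W), a W ⇒ L
Reading off the rows marked L gives the requested list; there are 10 such values of n.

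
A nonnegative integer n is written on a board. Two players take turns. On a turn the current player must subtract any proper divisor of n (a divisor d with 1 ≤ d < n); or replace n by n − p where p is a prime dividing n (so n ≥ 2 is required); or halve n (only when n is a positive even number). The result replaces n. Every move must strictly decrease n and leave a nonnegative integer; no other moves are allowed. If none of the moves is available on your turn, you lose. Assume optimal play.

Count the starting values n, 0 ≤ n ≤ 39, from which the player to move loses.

Build the W/L table. Terminal = L. A non-terminal position is W if it has a move to some L; otherwise it is L.
n=0: no move → L
n=1: no move → L
n=2: can move to 0, which is L ⇒ W
n=3: can move to 0, which is L ⇒ W
n=4: moves to 2(W), 3(W); every one is W ⇒ L
n=5: can move to 0, which is L ⇒ W
n=6: can move to 4, which is L ⇒ W
n=7: can move to 0, which is L ⇒ W
n=8: can move to 4, which is L ⇒ W
n=9: moves to 6(W), 8(W); every one is W ⇒ L
n=10: can move to 9, which is L ⇒ W
n=11: can move to 0, which is L ⇒ W
n=12: can move to 9, which is L ⇒ W
n=13: can move to 0, which is L ⇒ W
n=14: moves to 7(W), 12(W), 13(W); every one is W ⇒ L
n=15: can move to 14, which is L ⇒ W
n=16: can move to 14, which is L ⇒ W
n=17: can move to 0, which is L ⇒ W
n=18: can move to 9, which is L ⇒ W
n=19: can move to 0, which is L ⇒ W
n=20: moves to 10(W), 15(W), 16(W), 18(W), 19(W); every one is W ⇒ L
n=21: can move to 14, which is L ⇒ W
n=22: can move to 20, which is L ⇒ W
n=23: can move to 0, which is L ⇒ W
n=24: can move to 20, which is L ⇒ W
n=25: can move to 20, which is L ⇒ W
n=26: moves to 13(W), 24(W), 25(W); every one is W ⇒ L
n=27: can move to 26, which is L ⇒ W
n=28: can move to 14, which is L ⇒ W
n=29: can move to 0, which is L ⇒ W
n=30: can move to 20, which is L ⇒ W
n=31: can move to 0, which is L ⇒ W
n=32: moves to 16(W), 24(W), 28(W), 30(W), 31(W); every one is W ⇒ L
n=33: can move to 32, which is L ⇒ W
n=34: can move to 32, which is L ⇒ W
n=35: moves to 28(W), 30(W), 34(W); every one is W ⇒ L
n=36: can move to 32, which is L ⇒ W
n=37: can move to 0, which is L ⇒ W
n=38: moves to 19(W), 36(W), 37(W); every one is W ⇒ L
n=39: can move to 26, which is L ⇒ W
L entries with 0 ≤ n ≤ 39: n = 0, 1, 4, 9, 14, 20, 26, 32, 35, 38; that makes 10.

10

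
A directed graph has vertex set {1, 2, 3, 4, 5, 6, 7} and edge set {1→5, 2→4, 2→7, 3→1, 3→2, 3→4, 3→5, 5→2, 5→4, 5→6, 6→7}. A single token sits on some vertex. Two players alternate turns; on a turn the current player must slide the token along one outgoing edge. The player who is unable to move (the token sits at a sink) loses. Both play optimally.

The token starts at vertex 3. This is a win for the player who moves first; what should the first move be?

Move to 1.

Classify positions by backward induction: terminal positions (no move available) are L. From any other position, the mover wins iff some move reaches an L.
Every edge goes from a vertex to one that appears earlier in the order 4, 7, 6, 2, 5, 1, 3, so processing vertices in that order labels each vertex after all of its successors.
4: no outgoing edge → L
7: no outgoing edge → L
6: →7(L), so W
2: →7(L), so W
5: →4(L), so W
1: →5(W) only, which is W, so L
3: →1(L), so W
From 3, the L positions reachable in one move are: 1, 4. Any move reaching one of these is winning.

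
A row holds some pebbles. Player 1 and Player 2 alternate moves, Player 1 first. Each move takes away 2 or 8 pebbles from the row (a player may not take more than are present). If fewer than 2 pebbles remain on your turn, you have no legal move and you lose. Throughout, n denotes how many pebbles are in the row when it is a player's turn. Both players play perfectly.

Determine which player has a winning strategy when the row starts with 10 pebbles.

Build the W/L table. Terminal = L. A non-terminal position is W if it has a move to some L; otherwise it is L.
n=0: no move → L
n=1: no move → L
n=2: W (go to 0, an L position)
n=3: W (go to 1, an L position)
n=4: L (sole option 2(W) is W)
n=5: L (sole option 3(W) is W)
n=6: W (go to 4, an L position)
n=7: W (go to 5, an L position)
n=8: W (go to 0, an L position)
n=9: W (go to 1, an L position)
n=10: L (options 8(W), 2(W) are all W)
Every move from 10 reaches a W position, so the mover loses.

Player 2 wins.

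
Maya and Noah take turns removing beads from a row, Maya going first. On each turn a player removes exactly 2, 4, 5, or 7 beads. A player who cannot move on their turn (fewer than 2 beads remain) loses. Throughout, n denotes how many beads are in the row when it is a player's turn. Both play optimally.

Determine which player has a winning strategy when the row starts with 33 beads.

Label each position W (a win for the player to move) or L (a loss). A position with no legal move is L; any other position is W exactly when some move reaches an L, and L when every move reaches a W.
n=0: no move → L
n=1: no move → L
n=2: can move to 0, which is L ⇒ W
n=3: can move to 1, which is L ⇒ W
n=4: can move to 0, which is L ⇒ W
n=5: can move to 1, which is L ⇒ W
n=6: can move to 1, which is L ⇒ W
n=7: can move to 0, which is L ⇒ W
n=8: can move to 1, which is L ⇒ W
n=9: moves to 7(W), 5(W), 4(W), 2(W); every one is W ⇒ L
n=10: moves to 8(W), 6(W), 5(W), 3(W); every one is W ⇒ L
n=11: can move to 9, which is L ⇒ W
n=12: can move to 10, which is L ⇒ W
n=13: can move to 9, which is L ⇒ W
n=14: can move to 10, which is L ⇒ W
n=15: can move to 10, which is L ⇒ W
n=16: can move to 9, which is L ⇒ W
n=17: can move to 10, which is L ⇒ W
n=18: moves to 16(W), 14(W), 13(W), 11(W); every one is W ⇒ L
n=19: moves to 17(W), 15(W), 14(W), 12(W); every one is W ⇒ L
n=20: can move to 18, which is L ⇒ W
n=21: can move to 19, which is L ⇒ W
n=22: can move to 18, which is L ⇒ W
n=23: can move to 19, which is L ⇒ W
n=24: can move to 19, which is L ⇒ W
n=25: can move to 18, which is L ⇒ W
n=26: can move to 19, which is L ⇒ W
n=27: moves to 25(W), 23(W), 22(W), 20(W); every one is W ⇒ L
n=28: moves to 26(W), 24(W), 23(W), 21(W); every one is W ⇒ L
n=29: can move to 27, which is L ⇒ W
n=30: can move to 28, which is L ⇒ W
n=31: can move to 27, which is L ⇒ W
n=32: can move to 28, which is L ⇒ W
n=33: can move to 28, which is L ⇒ W
The starting position 33 is W: Maya should remove 5, leaving 28, handing over an L position.

Maya wins.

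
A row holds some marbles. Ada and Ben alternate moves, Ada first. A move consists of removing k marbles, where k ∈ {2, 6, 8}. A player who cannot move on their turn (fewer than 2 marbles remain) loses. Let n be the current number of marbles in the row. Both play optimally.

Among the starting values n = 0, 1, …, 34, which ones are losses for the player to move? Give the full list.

0, 1, 4, 5, 14, 15, 18, 19, 28, 29, 32, 33

Classify positions by backward induction: terminal positions (no move available) are L. From any other position, the mover wins iff some move reaches an L.
n=0: no move → L
n=1: no move → L
n=2: W (go to 0, an L position)
n=3: W (go to 1, an L position)
n=4: L (sole option 2(W) is W)
n=5: L (sole option 3(W) is W)
n=6: W (go to 4, an L position)
n=7: W (go to 5, an L position)
n=8: W (go to 0, an L position)
n=9: W (go to 1, an L position)
n=10: W (go to 4, an L position)
n=11: W (go to 5, an L position)
n=12: W (go to 4, an L position)
n=13: W (go to 5, an L position)
n=14: L (options 12(W), 8(W), 6(W) are all W)
n=15: L (options 13(W), 9(W), 7(W) are all W)
n=16: W (go to 14, an L position)
n=17: W (go to 15, an L position)
n=18: L (options 16(W), 12(W), 10(W) are all W)
n=19: L (options 17(W), 13(W), 11(W) are all W)
n=20: W (go to 18, an L position)
n=21: W (go to 19, an L position)
n=22: W (go to 14, an L position)
n=23: W (go to 15, an L position)
n=24: W (go to 18, an L position)
n=25: W (go to 19, an L position)
n=26: W (go to 18, an L position)
n=27: W (go to 19, an L position)
n=28: L (options 26(W), 22(W), 20(W) are all W)
n=29: L (options 27(W), 23(W), 21(W) are all W)
n=30: W (go to 28, an L position)
n=31: W (go to 29, an L position)
n=32: L (options 30(W), 26(W), 24(W) are all W)
n=33: L (options 31(W), 27(W), 25(W) are all W)
n=34: W (go to 32, an L position)
Reading off the rows marked L gives the requested list; there are 12 such values of n.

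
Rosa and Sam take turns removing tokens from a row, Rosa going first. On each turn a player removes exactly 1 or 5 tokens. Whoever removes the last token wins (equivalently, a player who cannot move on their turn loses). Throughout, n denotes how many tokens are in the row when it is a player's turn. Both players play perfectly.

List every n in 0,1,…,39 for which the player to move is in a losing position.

Classify positions by backward induction: terminal positions (no move available) are L. From any other position, the mover wins iff some move reaches an L.
n=0: no move → L
n=1: reaches L-position 0 → W
n=2: only reaches 1(W), which is W → L
n=3: reaches L-position 2 → W
n=4: only reaches 3(W), which is W → L
n=5: reaches L-position 4 → W
n=6: only reaches 5(W), 1(W), all W → L
n=7: reaches L-position 6 → W
n=8: only reaches 7(W), 3(W), all W → L
n=9: reaches L-position 8 → W
n=10: only reaches 9(W), 5(W), all W → L
n=11: reaches L-position 10 → W
n=12: only reaches 11(W), 7(W), all W → L
n=13: reaches L-position 12 → W
n=14: only reaches 13(W), 9(W), all W → L
n=15: reaches L-position 14 → W
n=16: only reaches 15(W), 11(W), all W → L
n=17: reaches L-position 16 → W
n=18: only reaches 17(W), 13(W), all W → L
n=19: reaches L-position 18 → W
n=20: only reaches 19(W), 15(W), all W → L
n=21: reaches L-position 20 → W
n=22: only reaches 21(W), 17(W), all W → L
n=23: reaches L-position 22 → W
n=24: only reaches 23(W), 19(W), all W → L
n=25: reaches L-position 24 → W
n=26: only reaches 25(W), 21(W), all W → L
n=27: reaches L-position 26 → W
n=28: only reaches 27(W), 23(W), all W → L
n=29: reaches L-position 28 → W
n=30: only reaches 29(W), 25(W), all W → L
n=31: reaches L-position 30 → W
n=32: only reaches 31(W), 27(W), all W → L
n=33: reaches L-position 32 → W
n=34: only reaches 33(W), 29(W), all W → L
n=35: reaches L-position 34 → W
n=36: only reaches 35(W), 31(W), all W → L
n=37: reaches L-position 36 → W
n=38: only reaches 37(W), 33(W), all W → L
n=39: reaches L-position 38 → W
The losing starting values of n are exactly the entries labelled L in this table (20 of them).

0, 2, 4, 6, 8, 10, 12, 14, 16, 18, 20, 22, 24, 26, 28, 30, 32, 34, 36, 38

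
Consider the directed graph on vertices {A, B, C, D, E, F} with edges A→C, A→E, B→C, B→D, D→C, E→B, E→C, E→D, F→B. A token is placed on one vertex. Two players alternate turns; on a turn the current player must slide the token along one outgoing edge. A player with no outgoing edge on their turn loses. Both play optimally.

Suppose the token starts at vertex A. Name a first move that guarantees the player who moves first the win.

Classify positions by backward induction: terminal positions (no move available) are L. From any other position, the mover wins iff some move reaches an L.
Every edge goes from a vertex to one that appears earlier in the order C, D, B, E, F, A, so processing vertices in that order labels each vertex after all of its successors.
C: no outgoing edge → L
D: reaches L-position C → W
B: reaches L-position C → W
E: reaches L-position C → W
F: only reaches B(W), which is W → L
A: reaches L-position C → W
From A, the L positions reachable in one move are: C.

Move to C.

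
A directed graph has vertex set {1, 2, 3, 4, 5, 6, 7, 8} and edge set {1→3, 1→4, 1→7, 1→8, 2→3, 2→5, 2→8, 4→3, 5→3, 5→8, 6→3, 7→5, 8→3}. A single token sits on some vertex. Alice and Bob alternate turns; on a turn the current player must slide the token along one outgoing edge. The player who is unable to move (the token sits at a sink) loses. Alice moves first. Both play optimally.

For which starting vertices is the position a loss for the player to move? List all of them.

Use the standard recursion: the mover loses at a terminal position; elsewhere, the mover wins exactly when some move hands the opponent an L position.
Every edge goes from a vertex to one that appears earlier in the order 3, 8, 5, 2, 7, 6, 4, 1, so processing vertices in that order labels each vertex after all of its successors.
3: no outgoing edge → L
8: reaches L-position 3 → W
5: reaches L-position 3 → W
2: reaches L-position 3 → W
7: only reaches 5(W), which is W → L
6: reaches L-position 3 → W
4: reaches L-position 3 → W
1: reaches L-position 7 → W
Reading off the rows marked L gives the requested list; there are 2 such vertices.

3, 7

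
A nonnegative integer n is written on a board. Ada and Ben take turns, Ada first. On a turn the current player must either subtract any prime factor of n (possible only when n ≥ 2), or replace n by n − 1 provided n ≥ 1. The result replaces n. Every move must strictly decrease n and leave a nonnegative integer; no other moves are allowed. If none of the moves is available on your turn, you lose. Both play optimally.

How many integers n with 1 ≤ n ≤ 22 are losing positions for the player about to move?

Build the W/L table. Terminal = L. A non-terminal position is W if it has a move to some L; otherwise it is L.
n=0: no move → L
n=1: →0(L), so W
n=2: →0(L), so W
n=3: →0(L), so W
n=4: →2(W), 3(W) — all W, so L
n=5: →0(L), so W
n=6: →4(L), so W
n=7: →0(L), so W
n=8: →6(W), 7(W) — all W, so L
n=9: →8(L), so W
n=10: →8(L), so W
n=11: →0(L), so W
n=12: →9(W), 10(W), 11(W) — all W, so L
n=13: →0(L), so W
n=14: →12(L), so W
n=15: →12(L), so W
n=16: →14(W), 15(W) — all W, so L
n=17: →0(L), so W
n=18: →16(L), so W
n=19: →0(L), so W
n=20: →15(W), 18(W), 19(W) — all W, so L
n=21: →20(L), so W
n=22: →20(L), so W
L entries with 1 ≤ n ≤ 22 (n=0 is outside the asked range and is not counted): n = 4, 8, 12, 16, 20; that makes 5.

5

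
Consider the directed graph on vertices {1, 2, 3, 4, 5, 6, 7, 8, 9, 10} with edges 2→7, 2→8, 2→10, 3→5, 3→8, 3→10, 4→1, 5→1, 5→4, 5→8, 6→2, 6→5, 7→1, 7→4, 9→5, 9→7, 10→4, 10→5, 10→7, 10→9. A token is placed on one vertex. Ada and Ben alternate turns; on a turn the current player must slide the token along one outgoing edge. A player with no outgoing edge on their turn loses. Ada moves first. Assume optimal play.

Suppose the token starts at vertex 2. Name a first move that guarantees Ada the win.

Classify positions by backward induction: terminal positions (no move available) are L. From any other position, the mover wins iff some move reaches an L.
Every edge goes from a vertex to one that appears earlier in the order 8, 1, 4, 5, 7, 9, 10, 3, 2, 6, so processing vertices in that order labels each vertex after all of its successors.
8: no outgoing edge → L
1: no outgoing edge → L
4: W (go to 1, an L position)
5: W (go to 1, an L position)
7: W (go to 1, an L position)
9: L (options 7(W), 5(W) are all W)
10: W (go to 9, an L position)
3: W (go to 8, an L position)
2: W (go to 8, an L position)
6: L (options 2(W), 5(W) are all W)
From 2, the L positions reachable in one move are: 8.

Move to 8.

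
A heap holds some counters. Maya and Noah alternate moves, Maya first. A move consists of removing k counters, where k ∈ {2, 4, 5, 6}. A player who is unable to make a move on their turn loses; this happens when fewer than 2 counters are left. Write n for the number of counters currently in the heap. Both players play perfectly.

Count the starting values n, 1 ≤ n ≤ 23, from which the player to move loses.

Label each position W (a win for the player to move) or L (a loss). A position with no legal move is L; any other position is W exactly when some move reaches an L, and L when every move reaches a W.
n=0: no move → L
n=1: no move → L
n=2: W (go to 0, an L position)
n=3: W (go to 1, an L position)
n=4: W (go to 0, an L position)
n=5: W (go to 1, an L position)
n=6: W (go to 1, an L position)
n=7: W (go to 1, an L position)
n=8: L (options 6(W), 4(W), 3(W), 2(W) are all W)
n=9: L (options 7(W), 5(W), 4(W), 3(W) are all W)
n=10: W (go to 8, an L position)
n=11: W (go to 9, an L position)
n=12: W (go to 8, an L position)
n=13: W (go to 9, an L position)
n=14: W (go to 9, an L position)
n=15: W (go to 9, an L position)
n=16: L (options 14(W), 12(W), 11(W), 10(W) are all W)
n=17: L (options 15(W), 13(W), 12(W), 11(W) are all W)
n=18: W (go to 16, an L position)
n=19: W (go to 17, an L position)
n=20: W (go to 16, an L position)
n=21: W (go to 17, an L position)
n=22: W (go to 17, an L position)
n=23: W (go to 17, an L position)
L entries with 1 ≤ n ≤ 23 (n=0 is outside the asked range and is not counted): n = 1, 8, 9, 16, 17; that makes 5.

5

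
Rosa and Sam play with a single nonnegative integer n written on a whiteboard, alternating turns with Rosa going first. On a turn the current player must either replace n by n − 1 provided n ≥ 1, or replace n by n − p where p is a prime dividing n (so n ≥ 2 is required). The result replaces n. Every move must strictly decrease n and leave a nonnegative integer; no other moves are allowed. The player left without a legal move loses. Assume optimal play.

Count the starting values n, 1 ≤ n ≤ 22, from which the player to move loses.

Build the W/L table. Terminal = L. A non-terminal position is W if it has a move to some L; otherwise it is L.
n=0: no move → L
n=1: can move to 0, which is L ⇒ W
n=2: can move to 0, which is L ⇒ W
n=3: can move to 0, which is L ⇒ W
n=4: moves to 2(W), 3(W); every one is W ⇒ L
n=5: can move to 0, which is L ⇒ W
n=6: can move to 4, which is L ⇒ W
n=7: can move to 0, which is L ⇒ W
n=8: moves to 6(W), 7(W); every one is W ⇒ L
n=9: can move to 8, which is L ⇒ W
n=10: can move to 8, which is L ⇒ W
n=11: can move to 0, which is L ⇒ W
n=12: moves to 9(W), 10(W), 11(W); every one is W ⇒ L
n=13: can move to 0, which is L ⇒ W
n=14: can move to 12, which is L ⇒ W
n=15: can move to 12, which is L ⇒ W
n=16: moves to 14(W), 15(W); every one is W ⇒ L
n=17: can move to 0, which is L ⇒ W
n=18: can move to 16, which is L ⇒ W
n=19: can move to 0, which is L ⇒ W
n=20: moves to 15(W), 18(W), 19(W); every one is W ⇒ L
n=21: can move to 20, which is L ⇒ W
n=22: can move to 20, which is L ⇒ W
L entries with 1 ≤ n ≤ 22 (n=0 is outside the asked range and is not counted): n = 4, 8, 12, 16, 20; that makes 5.

5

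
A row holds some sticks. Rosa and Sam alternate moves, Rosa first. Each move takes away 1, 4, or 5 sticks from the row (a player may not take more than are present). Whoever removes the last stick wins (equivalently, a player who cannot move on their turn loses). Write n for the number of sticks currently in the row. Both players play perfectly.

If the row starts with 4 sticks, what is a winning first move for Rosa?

Work bottom-up. With no move the player to move loses. Otherwise the position is W if at least one move leads to an L position for the opponent, and L if every move leads to a W.
n=0: no move → L
n=1: W (go to 0, an L position)
n=2: L (sole option 1(W) is W)
n=3: W (go to 2, an L position)
n=4: W (go to 0, an L position)
From 4, the L positions reachable in one move are: 0.

Remove 4, leaving 0.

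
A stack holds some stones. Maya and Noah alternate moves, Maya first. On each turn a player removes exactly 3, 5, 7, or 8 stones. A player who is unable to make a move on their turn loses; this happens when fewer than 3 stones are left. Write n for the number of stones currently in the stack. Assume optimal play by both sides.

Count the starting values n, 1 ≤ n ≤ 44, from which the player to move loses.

12

Positions with no move are L. A position that does have a move is losing for the player to move precisely when every available move leads to a winning position for the opponent. Fill in the labels:
n=0: no move → L
n=1: no move → L
n=2: no move → L
n=3: can move to 0, which is L ⇒ W
n=4: can move to 1, which is L ⇒ W
n=5: can move to 2, which is L ⇒ W
n=6: can move to 1, which is L ⇒ W
n=7: can move to 2, which is L ⇒ W
n=8: can move to 1, which is L ⇒ W
n=9: can move to 2, which is L ⇒ W
n=10: can move to 2, which is L ⇒ W
n=11: moves to 8(W), 6(W), 4(W), 3(W); every one is W ⇒ L
n=12: moves to 9(W), 7(W), 5(W), 4(W); every one is W ⇒ L
n=13: moves to 10(W), 8(W), 6(W), 5(W); every one is W ⇒ L
n=14: can move to 11, which is L ⇒ W
n=15: can move to 12, which is L ⇒ W
n=16: can move to 13, which is L ⇒ W
n=17: can move to 12, which is L ⇒ W
n=18: can move to 13, which is L ⇒ W
n=19: can move to 12, which is L ⇒ W
n=20: can move to 13, which is L ⇒ W
n=21: can move to 13, which is L ⇒ W
n=22: moves to 19(W), 17(W), 15(W), 14(W); every one is W ⇒ L
n=23: moves to 20(W), 18(W), 16(W), 15(W); every one is W ⇒ L
n=24: moves to 21(W), 19(W), 17(W), 16(W); every one is W ⇒ L
n=25: can move to 22, which is L ⇒ W
n=26: can move to 23, which is L ⇒ W
n=27: can move to 24, which is L ⇒ W
n=28: can move to 23, which is L ⇒ W
n=29: can move to 24, which is L ⇒ W
n=30: can move to 23, which is L ⇒ W
n=31: can move to 24, which is L ⇒ W
n=32: can move to 24, which is L ⇒ W
n=33: moves to 30(W), 28(W), 26(W), 25(W); every one is W ⇒ L
n=34: moves to 31(W), 29(W), 27(W), 26(W); every one is W ⇒ L
n=35: moves to 32(W), 30(W), 28(W), 27(W); every one is W ⇒ L
n=36: can move to 33, which is L ⇒ W
n=37: can move to 34, which is L ⇒ W
n=38: can move to 35, which is L ⇒ W
n=39: can move to 34, which is L ⇒ W
n=40: can move to 35, which is L ⇒ W
n=41: can move to 34, which is L ⇒ W
n=42: can move to 35, which is L ⇒ W
n=43: can move to 35, which is L ⇒ W
n=44: moves to 41(W), 39(W), 37(W), 36(W); every one is W ⇒ L
L entries with 1 ≤ n ≤ 44 (n=0 is outside the asked range and is not counted): n = 1, 2, 11, 12, 13, 22, 23, 24, 33, 34, 35, 44; that makes 12.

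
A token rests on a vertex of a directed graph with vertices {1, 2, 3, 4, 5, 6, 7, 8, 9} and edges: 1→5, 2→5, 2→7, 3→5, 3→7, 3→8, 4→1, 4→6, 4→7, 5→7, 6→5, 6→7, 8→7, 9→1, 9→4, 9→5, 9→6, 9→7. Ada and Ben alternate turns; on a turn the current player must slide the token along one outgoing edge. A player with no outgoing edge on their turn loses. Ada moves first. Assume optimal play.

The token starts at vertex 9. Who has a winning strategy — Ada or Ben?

Ada wins.

Label each position W (a win for the player to move) or L (a loss). A position with no legal move is L; any other position is W exactly when some move reaches an L, and L when every move reaches a W.
Every edge goes from a vertex to one that appears earlier in the order 7, 5, 2, 6, 1, 4, 8, 9, 3, so processing vertices in that order labels each vertex after all of its successors.
7: no outgoing edge → L
5: can move to 7, which is L ⇒ W
2: can move to 7, which is L ⇒ W
6: can move to 7, which is L ⇒ W
1: the only move is to 5(W), a W ⇒ L
4: can move to 1, which is L ⇒ W
8: can move to 7, which is L ⇒ W
9: can move to 1, which is L ⇒ W
3: can move to 7, which is L ⇒ W
The starting position 9 is W: Ada should move to 1, handing over an L position.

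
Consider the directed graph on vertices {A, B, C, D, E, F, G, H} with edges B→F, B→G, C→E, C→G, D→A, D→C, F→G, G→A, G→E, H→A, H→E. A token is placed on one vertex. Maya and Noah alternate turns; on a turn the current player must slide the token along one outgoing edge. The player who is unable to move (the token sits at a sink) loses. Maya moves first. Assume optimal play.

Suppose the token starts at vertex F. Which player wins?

Noah wins.

Work bottom-up. With no move the player to move loses. Otherwise the position is W if at least one move leads to an L position for the opponent, and L if every move leads to a W.
Every edge goes from a vertex to one that appears earlier in the order E, A, G, C, F, D, B, H, so processing vertices in that order labels each vertex after all of its successors.
E: no outgoing edge → L
A: no outgoing edge → L
G: can move to A, which is L ⇒ W
C: can move to E, which is L ⇒ W
F: the only move is to G(W), a W ⇒ L
D: can move to A, which is L ⇒ W
B: can move to F, which is L ⇒ W
H: can move to A, which is L ⇒ W
The starting position F is L: whatever Maya does, the opponent receives a W position.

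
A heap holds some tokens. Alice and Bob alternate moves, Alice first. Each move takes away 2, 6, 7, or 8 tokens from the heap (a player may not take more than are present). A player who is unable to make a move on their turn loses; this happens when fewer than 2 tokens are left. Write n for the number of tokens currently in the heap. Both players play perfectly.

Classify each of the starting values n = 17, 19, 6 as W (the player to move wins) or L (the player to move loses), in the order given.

17: W, 19: L, 6: W

Use the standard recursion: the mover loses at a terminal position; elsewhere, the mover wins exactly when some move hands the opponent an L position.
n=0: no move → L
n=1: no move → L
n=2: reaches L-position 0 → W
n=3: reaches L-position 1 → W
n=4: only reaches 2(W), which is W → L
n=5: only reaches 3(W), which is W → L
n=6: reaches L-position 4 → W
n=7: reaches L-position 5 → W
n=8: reaches L-position 1 → W
n=9: reaches L-position 1 → W
n=10: reaches L-position 4 → W
n=11: reaches L-position 5 → W
n=12: reaches L-position 5 → W
n=13: reaches L-position 5 → W
n=14: only reaches 12(W), 8(W), 7(W), 6(W), all W → L
n=15: only reaches 13(W), 9(W), 8(W), 7(W), all W → L
n=16: reaches L-position 14 → W
n=17: reaches L-position 15 → W
n=18: only reaches 16(W), 12(W), 11(W), 10(W), all W → L
n=19: only reaches 17(W), 13(W), 12(W), 11(W), all W → L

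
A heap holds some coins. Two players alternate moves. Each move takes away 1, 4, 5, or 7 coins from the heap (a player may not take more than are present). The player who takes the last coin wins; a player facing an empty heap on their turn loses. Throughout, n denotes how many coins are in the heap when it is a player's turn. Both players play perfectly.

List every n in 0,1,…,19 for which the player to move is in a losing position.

Build the W/L table. Terminal = L. A non-terminal position is W if it has a move to some L; otherwise it is L.
n=0: no move → L
n=1: can move to 0, which is L ⇒ W
n=2: the only move is to 1(W), a W ⇒ L
n=3: can move to 2, which is L ⇒ W
n=4: can move to 0, which is L ⇒ W
n=5: can move to 0, which is L ⇒ W
n=6: can move to 2, which is L ⇒ W
n=7: can move to 2, which is L ⇒ W
n=8: moves to 7(W), 4(W), 3(W), 1(W); every one is W ⇒ L
n=9: can move to 8, which is L ⇒ W
n=10: moves to 9(W), 6(W), 5(W), 3(W); every one is W ⇒ L
n=11: can move to 10, which is L ⇒ W
n=12: can move to 8, which is L ⇒ W
n=13: can move to 8, which is L ⇒ W
n=14: can move to 10, which is L ⇒ W
n=15: can move to 10, which is L ⇒ W
n=16: moves to 15(W), 12(W), 11(W), 9(W); every one is W ⇒ L
n=17: can move to 16, which is L ⇒ W
n=18: moves to 17(W), 14(W), 13(W), 11(W); every one is W ⇒ L
n=19: can move to 18, which is L ⇒ W
Reading off the rows marked L gives the requested list; there are 6 such values of n.

0, 2, 8, 10, 16, 18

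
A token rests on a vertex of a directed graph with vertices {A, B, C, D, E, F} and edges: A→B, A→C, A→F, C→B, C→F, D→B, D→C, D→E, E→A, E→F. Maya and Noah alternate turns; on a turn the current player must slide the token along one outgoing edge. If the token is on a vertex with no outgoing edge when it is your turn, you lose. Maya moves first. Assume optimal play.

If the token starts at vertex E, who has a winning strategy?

Classify positions by backward induction: terminal positions (no move available) are L. From any other position, the mover wins iff some move reaches an L.
Every edge goes from a vertex to one that appears earlier in the order F, B, C, A, E, D, so processing vertices in that order labels each vertex after all of its successors.
F: no outgoing edge → L
B: no outgoing edge → L
C: can move to B, which is L ⇒ W
A: can move to B, which is L ⇒ W
E: can move to F, which is L ⇒ W
D: can move to B, which is L ⇒ W
The starting position E is W: Maya should move to F, handing over an L position.

Maya wins.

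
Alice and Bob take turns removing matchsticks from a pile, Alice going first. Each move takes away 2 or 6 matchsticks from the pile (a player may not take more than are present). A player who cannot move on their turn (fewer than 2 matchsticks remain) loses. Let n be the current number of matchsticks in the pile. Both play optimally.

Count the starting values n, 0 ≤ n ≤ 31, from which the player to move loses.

16

Use the standard recursion: the mover loses at a terminal position; elsewhere, the mover wins exactly when some move hands the opponent an L position.
n=0: no move → L
n=1: no move → L
n=2: reaches L-position 0 → W
n=3: reaches L-position 1 → W
n=4: only reaches 2(W), which is W → L
n=5: only reaches 3(W), which is W → L
n=6: reaches L-position 4 → W
n=7: reaches L-position 5 → W
n=8: only reaches 6(W), 2(W), all W → L
n=9: only reaches 7(W), 3(W), all W → L
n=10: reaches L-position 8 → W
n=11: reaches L-position 9 → W
n=12: only reaches 10(W), 6(W), all W → L
n=13: only reaches 11(W), 7(W), all W → L
n=14: reaches L-position 12 → W
n=15: reaches L-position 13 → W
n=16: only reaches 14(W), 10(W), all W → L
n=17: only reaches 15(W), 11(W), all W → L
n=18: reaches L-position 16 → W
n=19: reaches L-position 17 → W
n=20: only reaches 18(W), 14(W), all W → L
n=21: only reaches 19(W), 15(W), all W → L
n=22: reaches L-position 20 → W
n=23: reaches L-position 21 → W
n=24: only reaches 22(W), 18(W), all W → L
n=25: only reaches 23(W), 19(W), all W → L
n=26: reaches L-position 24 → W
n=27: reaches L-position 25 → W
n=28: only reaches 26(W), 22(W), all W → L
n=29: only reaches 27(W), 23(W), all W → L
n=30: reaches L-position 28 → W
n=31: reaches L-position 29 → W
L entries with 0 ≤ n ≤ 31: n = 0, 1, 4, 5, 8, 9, 12, 13, 16, 17, 20, 21, 24, 25, 28, 29; that makes 16.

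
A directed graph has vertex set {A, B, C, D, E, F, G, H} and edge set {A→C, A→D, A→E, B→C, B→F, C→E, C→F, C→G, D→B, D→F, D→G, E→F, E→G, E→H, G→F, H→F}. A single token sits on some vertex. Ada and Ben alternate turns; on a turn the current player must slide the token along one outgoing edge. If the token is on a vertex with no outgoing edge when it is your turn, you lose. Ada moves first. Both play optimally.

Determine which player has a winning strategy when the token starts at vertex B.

Ada wins.

Label each position W (a win for the player to move) or L (a loss). A position with no legal move is L; any other position is W exactly when some move reaches an L, and L when every move reaches a W.
Every edge goes from a vertex to one that appears earlier in the order F, G, H, E, C, B, D, A, so processing vertices in that order labels each vertex after all of its successors.
F: no outgoing edge → L
G: W (go to F, an L position)
H: W (go to F, an L position)
E: W (go to F, an L position)
C: W (go to F, an L position)
B: W (go to F, an L position)
D: W (go to F, an L position)
A: L (options D(W), C(W), E(W) are all W)
The starting position B is W: Ada should move to F, handing over an L position.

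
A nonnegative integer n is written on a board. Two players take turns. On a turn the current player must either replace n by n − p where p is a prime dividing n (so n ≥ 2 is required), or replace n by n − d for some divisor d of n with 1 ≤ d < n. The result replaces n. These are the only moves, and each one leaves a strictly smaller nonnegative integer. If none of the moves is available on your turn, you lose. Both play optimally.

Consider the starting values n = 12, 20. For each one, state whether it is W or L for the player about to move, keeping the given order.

12: W, 20: L

Compute win/loss labels from the base case upward. A position with no move is L. Any other position is W if it can reach an L in one move, else L.
n=0: no move → L
n=1: no move → L
n=2: →0(L), so W
n=3: →0(L), so W
n=4: →2(W), 3(W) — all W, so L
n=5: →0(L), so W
n=6: →4(L), so W
n=7: →0(L), so W
n=8: →4(L), so W
n=9: →6(W), 8(W) — all W, so L
n=10: →9(L), so W
n=11: →0(L), so W
n=12: →9(L), so W
n=13: →0(L), so W
n=14: →7(W), 12(W), 13(W) — all W, so L
n=15: →14(L), so W
n=16: →14(L), so W
n=17: →0(L), so W
n=18: →9(L), so W
n=19: →0(L), so W
n=20: →10(W), 15(W), 16(W), 18(W), 19(W) — all W, so L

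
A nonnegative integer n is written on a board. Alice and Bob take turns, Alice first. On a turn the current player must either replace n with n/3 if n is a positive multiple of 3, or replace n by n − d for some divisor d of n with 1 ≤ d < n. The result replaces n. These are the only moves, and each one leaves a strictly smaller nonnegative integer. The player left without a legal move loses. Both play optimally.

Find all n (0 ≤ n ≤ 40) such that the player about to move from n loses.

Build the W/L table. Terminal = L. A non-terminal position is W if it has a move to some L; otherwise it is L.
n=0: no move → L
n=1: no move → L
n=2: W (go to 1, an L position)
n=3: W (go to 1, an L position)
n=4: L (options 2(W), 3(W) are all W)
n=5: W (go to 4, an L position)
n=6: W (go to 4, an L position)
n=7: L (sole option 6(W) is W)
n=8: W (go to 4, an L position)
n=9: L (options 3(W), 6(W), 8(W) are all W)
n=10: W (go to 9, an L position)
n=11: L (sole option 10(W) is W)
n=12: W (go to 4, an L position)
n=13: L (sole option 12(W) is W)
n=14: W (go to 7, an L position)
n=15: L (options 5(W), 10(W), 12(W), 14(W) are all W)
n=16: W (go to 15, an L position)
n=17: L (sole option 16(W) is W)
n=18: W (go to 9, an L position)
n=19: L (sole option 18(W) is W)
n=20: W (go to 15, an L position)
n=21: W (go to 7, an L position)
n=22: W (go to 11, an L position)
n=23: L (sole option 22(W) is W)
n=24: W (go to 23, an L position)
n=25: L (options 20(W), 24(W) are all W)
n=26: W (go to 13, an L position)
n=27: W (go to 9, an L position)
n=28: L (options 14(W), 21(W), 24(W), 26(W), 27(W) are all W)
n=29: W (go to 28, an L position)
n=30: W (go to 15, an L position)
n=31: L (sole option 30(W) is W)
n=32: W (go to 28, an L position)
n=33: W (go to 11, an L position)
n=34: W (go to 17, an L position)
n=35: W (go to 28, an L position)
n=36: L (options 12(W), 18(W), 24(W), 27(W), 30(W), 32(W), 33(W), 34(W), 35(W) are all W)
n=37: W (go to 36, an L position)
n=38: W (go to 19, an L position)
n=39: W (go to 13, an L position)
n=40: W (go to 36, an L position)
Reading off the rows marked L gives the requested list; there are 15 such values of n.

0, 1, 4, 7, 9, 11, 13, 15, 17, 19, 23, 25, 28, 31, 36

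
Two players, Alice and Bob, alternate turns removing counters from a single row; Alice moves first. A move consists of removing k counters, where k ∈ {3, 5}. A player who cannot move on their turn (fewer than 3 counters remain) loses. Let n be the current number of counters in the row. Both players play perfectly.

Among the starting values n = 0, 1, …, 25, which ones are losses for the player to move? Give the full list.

0, 1, 2, 8, 9, 10, 16, 17, 18, 24, 25

Work bottom-up. With no move the player to move loses. Otherwise the position is W if at least one move leads to an L position for the opponent, and L if every move leads to a W.
n=0: no move → L
n=1: no move → L
n=2: no move → L
n=3: reaches L-position 0 → W
n=4: reaches L-position 1 → W
n=5: reaches L-position 2 → W
n=6: reaches L-position 1 → W
n=7: reaches L-position 2 → W
n=8: only reaches 5(W), 3(W), all W → L
n=9: only reaches 6(W), 4(W), all W → L
n=10: only reaches 7(W), 5(W), all W → L
n=11: reaches L-position 8 → W
n=12: reaches L-position 9 → W
n=13: reaches L-position 10 → W
n=14: reaches L-position 9 → W
n=15: reaches L-position 10 → W
n=16: only reaches 13(W), 11(W), all W → L
n=17: only reaches 14(W), 12(W), all W → L
n=18: only reaches 15(W), 13(W), all W → L
n=19: reaches L-position 16 → W
n=20: reaches L-position 17 → W
n=21: reaches L-position 18 → W
n=22: reaches L-position 17 → W
n=23: reaches L-position 18 → W
n=24: only reaches 21(W), 19(W), all W → L
n=25: only reaches 22(W), 20(W), all W → L
Reading off the rows marked L gives the requested list; there are 11 such values of n.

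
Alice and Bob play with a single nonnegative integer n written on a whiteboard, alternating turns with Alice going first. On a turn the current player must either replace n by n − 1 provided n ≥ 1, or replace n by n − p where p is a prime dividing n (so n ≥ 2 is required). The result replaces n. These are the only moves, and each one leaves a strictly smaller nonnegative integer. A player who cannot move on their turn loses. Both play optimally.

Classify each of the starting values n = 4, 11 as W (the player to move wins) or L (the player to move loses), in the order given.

4: L, 11: W

Use the standard recursion: the mover loses at a terminal position; elsewhere, the mover wins exactly when some move hands the opponent an L position.
n=0: no move → L
n=1: W (go to 0, an L position)
n=2: W (go to 0, an L position)
n=3: W (go to 0, an L position)
n=4: L (options 2(W), 3(W) are all W)
n=5: W (go to 0, an L position)
n=6: W (go to 4, an L position)
n=7: W (go to 0, an L position)
n=8: L (options 6(W), 7(W) are all W)
n=9: W (go to 8, an L position)
n=10: W (go to 8, an L position)
n=11: W (go to 0, an L position)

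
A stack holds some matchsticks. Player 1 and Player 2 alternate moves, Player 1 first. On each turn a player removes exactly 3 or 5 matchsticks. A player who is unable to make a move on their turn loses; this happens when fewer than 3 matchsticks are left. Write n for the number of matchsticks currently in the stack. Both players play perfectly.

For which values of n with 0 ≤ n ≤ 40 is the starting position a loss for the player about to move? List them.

Label each position W (a win for the player to move) or L (a loss). A position with no legal move is L; any other position is W exactly when some move reaches an L, and L when every move reaches a W.
n=0: no move → L
n=1: no move → L
n=2: no move → L
n=3: reaches L-position 0 → W
n=4: reaches L-position 1 → W
n=5: reaches L-position 2 → W
n=6: reaches L-position 1 → W
n=7: reaches L-position 2 → W
n=8: only reaches 5(W), 3(W), all W → L
n=9: only reaches 6(W), 4(W), all W → L
n=10: only reaches 7(W), 5(W), all W → L
n=11: reaches L-position 8 → W
n=12: reaches L-position 9 → W
n=13: reaches L-position 10 → W
n=14: reaches L-position 9 → W
n=15: reaches L-position 10 → W
n=16: only reaches 13(W), 11(W), all W → L
n=17: only reaches 14(W), 12(W), all W → L
n=18: only reaches 15(W), 13(W), all W → L
n=19: reaches L-position 16 → W
n=20: reaches L-position 17 → W
n=21: reaches L-position 18 → W
n=22: reaches L-position 17 → W
n=23: reaches L-position 18 → W
n=24: only reaches 21(W), 19(W), all W → L
n=25: only reaches 22(W), 20(W), all W → L
n=26: only reaches 23(W), 21(W), all W → L
n=27: reaches L-position 24 → W
n=28: reaches L-position 25 → W
n=29: reaches L-position 26 → W
n=30: reaches L-position 25 → W
n=31: reaches L-position 26 → W
n=32: only reaches 29(W), 27(W), all W → L
n=33: only reaches 30(W), 28(W), all W → L
n=34: only reaches 31(W), 29(W), all W → L
n=35: reaches L-position 32 → W
n=36: reaches L-position 33 → W
n=37: reaches L-position 34 → W
n=38: reaches L-position 33 → W
n=39: reaches L-position 34 → W
n=40: only reaches 37(W), 35(W), all W → L
Reading off the rows marked L gives the requested list; there are 16 such values of n.

0, 1, 2, 8, 9, 10, 16, 17, 18, 24, 25, 26, 32, 33, 34, 40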